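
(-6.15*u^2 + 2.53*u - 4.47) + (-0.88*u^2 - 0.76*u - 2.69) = -7.03*u^2 + 1.77*u - 7.16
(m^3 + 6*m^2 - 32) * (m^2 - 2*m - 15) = m^5 + 4*m^4 - 27*m^3 - 122*m^2 + 64*m + 480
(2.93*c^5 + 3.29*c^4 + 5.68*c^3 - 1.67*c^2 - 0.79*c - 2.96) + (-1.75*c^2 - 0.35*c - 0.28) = 2.93*c^5 + 3.29*c^4 + 5.68*c^3 - 3.42*c^2 - 1.14*c - 3.24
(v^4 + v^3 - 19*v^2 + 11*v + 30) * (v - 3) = v^5 - 2*v^4 - 22*v^3 + 68*v^2 - 3*v - 90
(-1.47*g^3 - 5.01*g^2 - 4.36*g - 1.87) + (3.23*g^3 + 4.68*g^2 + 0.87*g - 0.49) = 1.76*g^3 - 0.33*g^2 - 3.49*g - 2.36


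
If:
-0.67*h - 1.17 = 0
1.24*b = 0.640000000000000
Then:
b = 0.52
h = -1.75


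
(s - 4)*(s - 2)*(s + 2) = s^3 - 4*s^2 - 4*s + 16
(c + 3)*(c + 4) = c^2 + 7*c + 12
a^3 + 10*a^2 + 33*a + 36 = (a + 3)^2*(a + 4)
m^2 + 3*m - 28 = (m - 4)*(m + 7)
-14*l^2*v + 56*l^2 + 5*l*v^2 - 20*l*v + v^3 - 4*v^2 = (-2*l + v)*(7*l + v)*(v - 4)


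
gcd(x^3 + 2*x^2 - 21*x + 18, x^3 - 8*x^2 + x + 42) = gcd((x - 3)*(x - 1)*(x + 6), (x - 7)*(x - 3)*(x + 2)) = x - 3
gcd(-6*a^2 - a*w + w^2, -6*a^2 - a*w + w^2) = -6*a^2 - a*w + w^2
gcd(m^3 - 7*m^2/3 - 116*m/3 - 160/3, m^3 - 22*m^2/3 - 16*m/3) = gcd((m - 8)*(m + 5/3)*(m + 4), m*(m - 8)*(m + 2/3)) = m - 8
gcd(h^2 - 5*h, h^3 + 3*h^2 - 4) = 1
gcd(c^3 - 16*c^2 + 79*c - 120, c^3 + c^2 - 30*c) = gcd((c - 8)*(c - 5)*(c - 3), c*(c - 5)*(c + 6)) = c - 5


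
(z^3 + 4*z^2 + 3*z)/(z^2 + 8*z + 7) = z*(z + 3)/(z + 7)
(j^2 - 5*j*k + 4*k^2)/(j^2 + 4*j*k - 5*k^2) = (j - 4*k)/(j + 5*k)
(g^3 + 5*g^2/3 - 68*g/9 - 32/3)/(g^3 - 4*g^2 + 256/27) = 3*(g + 3)/(3*g - 8)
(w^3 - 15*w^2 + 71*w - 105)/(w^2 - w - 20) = (w^2 - 10*w + 21)/(w + 4)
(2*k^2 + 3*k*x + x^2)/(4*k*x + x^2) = (2*k^2 + 3*k*x + x^2)/(x*(4*k + x))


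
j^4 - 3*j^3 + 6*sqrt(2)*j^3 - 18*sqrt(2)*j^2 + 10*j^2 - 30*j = j*(j - 3)*(j + sqrt(2))*(j + 5*sqrt(2))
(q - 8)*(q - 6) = q^2 - 14*q + 48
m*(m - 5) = m^2 - 5*m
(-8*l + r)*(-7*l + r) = 56*l^2 - 15*l*r + r^2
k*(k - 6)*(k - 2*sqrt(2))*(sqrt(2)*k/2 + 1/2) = sqrt(2)*k^4/2 - 3*sqrt(2)*k^3 - 3*k^3/2 - sqrt(2)*k^2 + 9*k^2 + 6*sqrt(2)*k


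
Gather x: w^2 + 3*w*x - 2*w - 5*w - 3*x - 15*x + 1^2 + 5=w^2 - 7*w + x*(3*w - 18) + 6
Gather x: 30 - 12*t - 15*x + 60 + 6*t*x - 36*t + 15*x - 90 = 6*t*x - 48*t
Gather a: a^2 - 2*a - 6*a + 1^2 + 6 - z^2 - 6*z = a^2 - 8*a - z^2 - 6*z + 7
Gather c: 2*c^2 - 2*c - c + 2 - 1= 2*c^2 - 3*c + 1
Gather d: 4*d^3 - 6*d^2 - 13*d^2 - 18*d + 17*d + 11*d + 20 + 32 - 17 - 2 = 4*d^3 - 19*d^2 + 10*d + 33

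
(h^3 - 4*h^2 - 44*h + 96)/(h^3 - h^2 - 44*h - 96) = (h^2 + 4*h - 12)/(h^2 + 7*h + 12)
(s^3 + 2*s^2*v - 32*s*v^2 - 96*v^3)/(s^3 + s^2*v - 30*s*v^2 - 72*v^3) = (s + 4*v)/(s + 3*v)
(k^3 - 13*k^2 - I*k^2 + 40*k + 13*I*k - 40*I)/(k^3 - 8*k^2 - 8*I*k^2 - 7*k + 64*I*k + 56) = (k - 5)/(k - 7*I)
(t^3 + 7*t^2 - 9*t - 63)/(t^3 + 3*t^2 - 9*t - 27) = (t + 7)/(t + 3)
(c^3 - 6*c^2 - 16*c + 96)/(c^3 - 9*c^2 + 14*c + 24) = (c + 4)/(c + 1)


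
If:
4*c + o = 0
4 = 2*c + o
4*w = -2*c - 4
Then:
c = -2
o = 8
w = 0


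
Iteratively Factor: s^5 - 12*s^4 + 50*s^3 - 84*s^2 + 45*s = (s)*(s^4 - 12*s^3 + 50*s^2 - 84*s + 45) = s*(s - 5)*(s^3 - 7*s^2 + 15*s - 9) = s*(s - 5)*(s - 3)*(s^2 - 4*s + 3) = s*(s - 5)*(s - 3)*(s - 1)*(s - 3)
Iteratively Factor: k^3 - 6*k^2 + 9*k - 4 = (k - 1)*(k^2 - 5*k + 4) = (k - 1)^2*(k - 4)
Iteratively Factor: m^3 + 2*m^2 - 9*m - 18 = (m + 2)*(m^2 - 9) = (m - 3)*(m + 2)*(m + 3)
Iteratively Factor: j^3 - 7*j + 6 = (j - 2)*(j^2 + 2*j - 3) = (j - 2)*(j + 3)*(j - 1)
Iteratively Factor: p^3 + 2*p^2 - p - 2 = (p + 1)*(p^2 + p - 2) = (p + 1)*(p + 2)*(p - 1)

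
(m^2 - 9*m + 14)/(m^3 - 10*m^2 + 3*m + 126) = (m - 2)/(m^2 - 3*m - 18)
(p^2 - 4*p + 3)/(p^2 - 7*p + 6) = (p - 3)/(p - 6)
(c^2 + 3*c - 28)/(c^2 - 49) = (c - 4)/(c - 7)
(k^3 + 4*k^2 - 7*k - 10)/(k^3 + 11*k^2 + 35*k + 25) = (k - 2)/(k + 5)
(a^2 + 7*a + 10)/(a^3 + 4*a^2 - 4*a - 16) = (a + 5)/(a^2 + 2*a - 8)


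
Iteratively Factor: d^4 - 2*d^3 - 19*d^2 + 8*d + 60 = (d - 5)*(d^3 + 3*d^2 - 4*d - 12) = (d - 5)*(d + 2)*(d^2 + d - 6) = (d - 5)*(d - 2)*(d + 2)*(d + 3)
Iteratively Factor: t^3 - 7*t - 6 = (t + 2)*(t^2 - 2*t - 3) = (t - 3)*(t + 2)*(t + 1)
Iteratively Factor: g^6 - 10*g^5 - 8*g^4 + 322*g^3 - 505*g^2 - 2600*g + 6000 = (g + 4)*(g^5 - 14*g^4 + 48*g^3 + 130*g^2 - 1025*g + 1500) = (g + 4)^2*(g^4 - 18*g^3 + 120*g^2 - 350*g + 375) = (g - 3)*(g + 4)^2*(g^3 - 15*g^2 + 75*g - 125) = (g - 5)*(g - 3)*(g + 4)^2*(g^2 - 10*g + 25) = (g - 5)^2*(g - 3)*(g + 4)^2*(g - 5)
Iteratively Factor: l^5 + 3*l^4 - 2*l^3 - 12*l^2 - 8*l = (l + 2)*(l^4 + l^3 - 4*l^2 - 4*l) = (l + 1)*(l + 2)*(l^3 - 4*l) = (l - 2)*(l + 1)*(l + 2)*(l^2 + 2*l) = l*(l - 2)*(l + 1)*(l + 2)*(l + 2)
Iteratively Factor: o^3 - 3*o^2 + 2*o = (o)*(o^2 - 3*o + 2) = o*(o - 2)*(o - 1)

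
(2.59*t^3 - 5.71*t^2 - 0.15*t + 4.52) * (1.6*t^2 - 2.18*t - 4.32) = 4.144*t^5 - 14.7822*t^4 + 1.019*t^3 + 32.2262*t^2 - 9.2056*t - 19.5264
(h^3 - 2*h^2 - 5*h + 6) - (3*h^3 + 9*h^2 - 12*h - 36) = -2*h^3 - 11*h^2 + 7*h + 42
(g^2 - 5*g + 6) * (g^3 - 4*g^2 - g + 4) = g^5 - 9*g^4 + 25*g^3 - 15*g^2 - 26*g + 24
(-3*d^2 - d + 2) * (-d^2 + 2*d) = 3*d^4 - 5*d^3 - 4*d^2 + 4*d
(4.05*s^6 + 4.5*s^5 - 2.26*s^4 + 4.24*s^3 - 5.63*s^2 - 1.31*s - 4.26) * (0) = 0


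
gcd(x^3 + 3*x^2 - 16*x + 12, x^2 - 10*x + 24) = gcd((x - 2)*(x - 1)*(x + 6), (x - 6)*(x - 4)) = 1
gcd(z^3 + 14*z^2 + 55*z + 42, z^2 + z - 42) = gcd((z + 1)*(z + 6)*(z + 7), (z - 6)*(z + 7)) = z + 7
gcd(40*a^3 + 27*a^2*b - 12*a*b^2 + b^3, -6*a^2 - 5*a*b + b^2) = a + b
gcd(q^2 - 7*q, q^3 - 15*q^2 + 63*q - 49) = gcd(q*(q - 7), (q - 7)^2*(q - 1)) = q - 7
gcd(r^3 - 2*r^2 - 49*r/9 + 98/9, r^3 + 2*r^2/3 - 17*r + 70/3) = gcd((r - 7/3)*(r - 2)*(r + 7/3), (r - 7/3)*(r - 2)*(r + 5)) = r^2 - 13*r/3 + 14/3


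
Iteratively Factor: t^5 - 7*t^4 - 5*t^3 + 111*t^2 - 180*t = (t - 3)*(t^4 - 4*t^3 - 17*t^2 + 60*t) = (t - 3)*(t + 4)*(t^3 - 8*t^2 + 15*t) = (t - 3)^2*(t + 4)*(t^2 - 5*t) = (t - 5)*(t - 3)^2*(t + 4)*(t)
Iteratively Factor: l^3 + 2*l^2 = (l)*(l^2 + 2*l) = l^2*(l + 2)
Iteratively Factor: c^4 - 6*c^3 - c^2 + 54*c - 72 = (c - 2)*(c^3 - 4*c^2 - 9*c + 36) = (c - 4)*(c - 2)*(c^2 - 9) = (c - 4)*(c - 2)*(c + 3)*(c - 3)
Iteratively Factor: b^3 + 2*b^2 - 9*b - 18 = (b + 3)*(b^2 - b - 6) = (b - 3)*(b + 3)*(b + 2)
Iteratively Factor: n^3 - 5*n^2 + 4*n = (n - 4)*(n^2 - n) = n*(n - 4)*(n - 1)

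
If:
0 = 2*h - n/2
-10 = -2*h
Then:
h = 5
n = 20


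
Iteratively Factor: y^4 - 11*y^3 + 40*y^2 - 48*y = (y - 4)*(y^3 - 7*y^2 + 12*y) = y*(y - 4)*(y^2 - 7*y + 12) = y*(y - 4)^2*(y - 3)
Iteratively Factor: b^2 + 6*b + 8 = (b + 4)*(b + 2)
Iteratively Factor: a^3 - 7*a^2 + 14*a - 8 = (a - 4)*(a^2 - 3*a + 2) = (a - 4)*(a - 1)*(a - 2)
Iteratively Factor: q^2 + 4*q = (q + 4)*(q)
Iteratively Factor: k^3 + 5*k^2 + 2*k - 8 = (k + 4)*(k^2 + k - 2) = (k + 2)*(k + 4)*(k - 1)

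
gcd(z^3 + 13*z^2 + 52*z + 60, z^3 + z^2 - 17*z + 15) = z + 5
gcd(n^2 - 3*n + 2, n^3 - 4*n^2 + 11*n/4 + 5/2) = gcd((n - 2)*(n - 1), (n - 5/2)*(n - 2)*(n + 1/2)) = n - 2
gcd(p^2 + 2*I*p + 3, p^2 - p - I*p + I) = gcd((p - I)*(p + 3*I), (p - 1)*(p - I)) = p - I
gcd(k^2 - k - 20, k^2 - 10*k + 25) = k - 5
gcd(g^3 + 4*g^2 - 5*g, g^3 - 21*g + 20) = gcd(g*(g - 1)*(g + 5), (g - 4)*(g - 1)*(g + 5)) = g^2 + 4*g - 5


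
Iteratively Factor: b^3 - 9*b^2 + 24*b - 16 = (b - 4)*(b^2 - 5*b + 4) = (b - 4)^2*(b - 1)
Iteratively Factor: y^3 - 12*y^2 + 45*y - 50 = (y - 5)*(y^2 - 7*y + 10) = (y - 5)^2*(y - 2)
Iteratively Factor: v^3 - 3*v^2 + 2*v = (v)*(v^2 - 3*v + 2) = v*(v - 1)*(v - 2)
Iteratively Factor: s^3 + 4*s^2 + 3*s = (s + 1)*(s^2 + 3*s) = (s + 1)*(s + 3)*(s)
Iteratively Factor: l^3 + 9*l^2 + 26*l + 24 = (l + 4)*(l^2 + 5*l + 6) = (l + 3)*(l + 4)*(l + 2)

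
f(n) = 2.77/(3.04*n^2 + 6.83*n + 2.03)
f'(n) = 2.77*(-6.08*n - 6.83)/(3.04*n^2 + 6.83*n + 2.03)^2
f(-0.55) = -3.43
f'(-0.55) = -14.83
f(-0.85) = -1.75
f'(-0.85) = -1.85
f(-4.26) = 0.10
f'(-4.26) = 0.07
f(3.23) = 0.05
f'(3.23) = -0.02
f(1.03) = 0.23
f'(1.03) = -0.24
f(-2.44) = 0.80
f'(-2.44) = 1.85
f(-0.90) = -1.67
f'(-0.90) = -1.37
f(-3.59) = 0.17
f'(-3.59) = 0.15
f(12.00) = 0.01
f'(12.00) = -0.00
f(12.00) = 0.01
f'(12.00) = -0.00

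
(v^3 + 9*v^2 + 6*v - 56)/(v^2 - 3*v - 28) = (v^2 + 5*v - 14)/(v - 7)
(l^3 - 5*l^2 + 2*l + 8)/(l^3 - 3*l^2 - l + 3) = (l^2 - 6*l + 8)/(l^2 - 4*l + 3)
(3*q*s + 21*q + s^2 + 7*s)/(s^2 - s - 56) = (3*q + s)/(s - 8)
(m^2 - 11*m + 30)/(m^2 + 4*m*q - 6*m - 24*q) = (m - 5)/(m + 4*q)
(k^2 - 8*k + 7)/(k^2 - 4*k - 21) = (k - 1)/(k + 3)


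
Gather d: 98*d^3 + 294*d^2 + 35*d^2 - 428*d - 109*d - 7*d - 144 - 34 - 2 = 98*d^3 + 329*d^2 - 544*d - 180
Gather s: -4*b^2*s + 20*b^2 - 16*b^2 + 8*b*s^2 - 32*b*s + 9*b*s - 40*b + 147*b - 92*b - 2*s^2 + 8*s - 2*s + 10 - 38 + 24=4*b^2 + 15*b + s^2*(8*b - 2) + s*(-4*b^2 - 23*b + 6) - 4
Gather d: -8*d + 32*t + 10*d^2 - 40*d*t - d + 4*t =10*d^2 + d*(-40*t - 9) + 36*t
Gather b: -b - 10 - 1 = -b - 11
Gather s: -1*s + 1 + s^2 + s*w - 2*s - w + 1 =s^2 + s*(w - 3) - w + 2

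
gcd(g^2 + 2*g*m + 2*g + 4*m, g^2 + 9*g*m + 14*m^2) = g + 2*m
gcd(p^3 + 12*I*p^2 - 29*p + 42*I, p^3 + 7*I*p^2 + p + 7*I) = p^2 + 6*I*p + 7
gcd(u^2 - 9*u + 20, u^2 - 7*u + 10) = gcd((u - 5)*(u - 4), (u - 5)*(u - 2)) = u - 5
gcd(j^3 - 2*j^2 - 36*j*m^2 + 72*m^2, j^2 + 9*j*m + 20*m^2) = 1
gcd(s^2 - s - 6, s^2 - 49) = 1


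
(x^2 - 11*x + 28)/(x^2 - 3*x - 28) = (x - 4)/(x + 4)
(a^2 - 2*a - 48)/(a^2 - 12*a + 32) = (a + 6)/(a - 4)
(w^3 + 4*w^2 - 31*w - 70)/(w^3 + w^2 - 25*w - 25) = (w^2 + 9*w + 14)/(w^2 + 6*w + 5)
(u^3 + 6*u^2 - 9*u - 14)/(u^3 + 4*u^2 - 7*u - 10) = (u + 7)/(u + 5)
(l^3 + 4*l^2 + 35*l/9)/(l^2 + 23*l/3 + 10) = l*(3*l + 7)/(3*(l + 6))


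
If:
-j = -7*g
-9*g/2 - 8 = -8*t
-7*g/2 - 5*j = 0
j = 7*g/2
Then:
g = 0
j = 0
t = 1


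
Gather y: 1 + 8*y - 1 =8*y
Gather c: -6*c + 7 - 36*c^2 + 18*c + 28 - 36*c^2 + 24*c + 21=-72*c^2 + 36*c + 56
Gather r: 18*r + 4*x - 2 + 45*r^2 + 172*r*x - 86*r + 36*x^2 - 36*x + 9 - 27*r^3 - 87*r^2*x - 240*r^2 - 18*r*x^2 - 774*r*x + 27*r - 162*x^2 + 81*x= -27*r^3 + r^2*(-87*x - 195) + r*(-18*x^2 - 602*x - 41) - 126*x^2 + 49*x + 7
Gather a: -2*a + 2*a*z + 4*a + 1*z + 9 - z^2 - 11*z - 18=a*(2*z + 2) - z^2 - 10*z - 9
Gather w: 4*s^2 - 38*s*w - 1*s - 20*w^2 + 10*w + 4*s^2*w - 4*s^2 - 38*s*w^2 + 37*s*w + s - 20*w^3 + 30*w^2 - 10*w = -20*w^3 + w^2*(10 - 38*s) + w*(4*s^2 - s)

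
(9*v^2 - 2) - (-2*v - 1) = 9*v^2 + 2*v - 1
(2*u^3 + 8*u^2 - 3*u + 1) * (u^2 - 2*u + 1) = 2*u^5 + 4*u^4 - 17*u^3 + 15*u^2 - 5*u + 1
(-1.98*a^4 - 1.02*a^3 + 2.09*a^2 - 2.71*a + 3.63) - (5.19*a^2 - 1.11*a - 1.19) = -1.98*a^4 - 1.02*a^3 - 3.1*a^2 - 1.6*a + 4.82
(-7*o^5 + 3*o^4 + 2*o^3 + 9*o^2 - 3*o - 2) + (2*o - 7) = -7*o^5 + 3*o^4 + 2*o^3 + 9*o^2 - o - 9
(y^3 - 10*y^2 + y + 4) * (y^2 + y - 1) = y^5 - 9*y^4 - 10*y^3 + 15*y^2 + 3*y - 4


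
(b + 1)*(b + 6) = b^2 + 7*b + 6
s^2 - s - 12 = (s - 4)*(s + 3)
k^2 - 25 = (k - 5)*(k + 5)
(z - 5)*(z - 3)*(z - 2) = z^3 - 10*z^2 + 31*z - 30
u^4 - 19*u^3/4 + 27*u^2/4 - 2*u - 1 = (u - 2)^2*(u - 1)*(u + 1/4)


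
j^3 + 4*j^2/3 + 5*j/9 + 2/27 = (j + 1/3)^2*(j + 2/3)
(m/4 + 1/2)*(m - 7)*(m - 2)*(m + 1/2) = m^4/4 - 13*m^3/8 - 15*m^2/8 + 13*m/2 + 7/2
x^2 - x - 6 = (x - 3)*(x + 2)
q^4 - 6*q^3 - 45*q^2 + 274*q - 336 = (q - 8)*(q - 3)*(q - 2)*(q + 7)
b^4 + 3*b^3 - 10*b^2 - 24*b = b*(b - 3)*(b + 2)*(b + 4)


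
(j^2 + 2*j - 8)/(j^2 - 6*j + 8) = (j + 4)/(j - 4)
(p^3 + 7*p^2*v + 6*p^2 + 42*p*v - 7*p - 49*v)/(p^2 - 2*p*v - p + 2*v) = (p^2 + 7*p*v + 7*p + 49*v)/(p - 2*v)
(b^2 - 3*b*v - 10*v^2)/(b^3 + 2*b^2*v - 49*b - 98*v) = (b - 5*v)/(b^2 - 49)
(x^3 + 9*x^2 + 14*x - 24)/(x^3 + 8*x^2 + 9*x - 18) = (x + 4)/(x + 3)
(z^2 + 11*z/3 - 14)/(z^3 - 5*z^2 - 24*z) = (-z^2 - 11*z/3 + 14)/(z*(-z^2 + 5*z + 24))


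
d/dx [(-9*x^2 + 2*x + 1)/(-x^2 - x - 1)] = (11*x^2 + 20*x - 1)/(x^4 + 2*x^3 + 3*x^2 + 2*x + 1)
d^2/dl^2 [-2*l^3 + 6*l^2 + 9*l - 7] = 12 - 12*l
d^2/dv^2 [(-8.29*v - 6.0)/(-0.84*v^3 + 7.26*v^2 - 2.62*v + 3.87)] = (35.096544*v^5 - 252.531216*v^4 + 251.956344*v^3 + 2300.091984*v^2 - 1965.239388*v - 86.670348)/(0.592704*v^9 - 15.367968*v^8 + 138.369168*v^7 - 486.71604*v^6 + 573.184872*v^5 - 812.544444*v^4 + 497.39878*v^3 - 405.892566*v^2 + 117.718434*v - 57.960603)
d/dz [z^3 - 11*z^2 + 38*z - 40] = 3*z^2 - 22*z + 38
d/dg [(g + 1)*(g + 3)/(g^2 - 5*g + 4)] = (-9*g^2 + 2*g + 31)/(g^4 - 10*g^3 + 33*g^2 - 40*g + 16)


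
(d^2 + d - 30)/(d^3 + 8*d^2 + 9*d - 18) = (d - 5)/(d^2 + 2*d - 3)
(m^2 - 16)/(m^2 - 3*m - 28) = (m - 4)/(m - 7)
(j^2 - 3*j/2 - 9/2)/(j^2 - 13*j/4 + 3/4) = 2*(2*j + 3)/(4*j - 1)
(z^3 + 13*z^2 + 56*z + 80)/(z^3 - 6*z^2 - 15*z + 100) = (z^2 + 9*z + 20)/(z^2 - 10*z + 25)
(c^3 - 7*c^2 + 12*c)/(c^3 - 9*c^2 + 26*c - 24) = c/(c - 2)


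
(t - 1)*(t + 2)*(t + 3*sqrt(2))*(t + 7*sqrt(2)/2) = t^4 + t^3 + 13*sqrt(2)*t^3/2 + 13*sqrt(2)*t^2/2 + 19*t^2 - 13*sqrt(2)*t + 21*t - 42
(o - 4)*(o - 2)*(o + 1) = o^3 - 5*o^2 + 2*o + 8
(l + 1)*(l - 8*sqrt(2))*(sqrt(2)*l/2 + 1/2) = sqrt(2)*l^3/2 - 15*l^2/2 + sqrt(2)*l^2/2 - 15*l/2 - 4*sqrt(2)*l - 4*sqrt(2)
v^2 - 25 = (v - 5)*(v + 5)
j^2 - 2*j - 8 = (j - 4)*(j + 2)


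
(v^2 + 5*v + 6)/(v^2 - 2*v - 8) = (v + 3)/(v - 4)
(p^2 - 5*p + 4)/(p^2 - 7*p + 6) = (p - 4)/(p - 6)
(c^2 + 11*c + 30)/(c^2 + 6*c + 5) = (c + 6)/(c + 1)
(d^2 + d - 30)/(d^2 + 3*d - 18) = (d - 5)/(d - 3)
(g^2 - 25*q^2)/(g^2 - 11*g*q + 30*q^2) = (-g - 5*q)/(-g + 6*q)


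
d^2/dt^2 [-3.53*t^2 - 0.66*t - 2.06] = -7.06000000000000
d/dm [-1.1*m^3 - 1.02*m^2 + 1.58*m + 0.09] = -3.3*m^2 - 2.04*m + 1.58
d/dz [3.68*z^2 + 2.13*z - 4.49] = 7.36*z + 2.13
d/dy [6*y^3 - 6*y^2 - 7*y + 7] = 18*y^2 - 12*y - 7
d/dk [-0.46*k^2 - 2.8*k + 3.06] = -0.92*k - 2.8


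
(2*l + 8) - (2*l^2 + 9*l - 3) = -2*l^2 - 7*l + 11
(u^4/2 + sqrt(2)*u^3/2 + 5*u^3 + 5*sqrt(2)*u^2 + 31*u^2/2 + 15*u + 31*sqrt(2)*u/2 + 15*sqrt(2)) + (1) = u^4/2 + sqrt(2)*u^3/2 + 5*u^3 + 5*sqrt(2)*u^2 + 31*u^2/2 + 15*u + 31*sqrt(2)*u/2 + 1 + 15*sqrt(2)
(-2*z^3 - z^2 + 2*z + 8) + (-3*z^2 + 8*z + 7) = -2*z^3 - 4*z^2 + 10*z + 15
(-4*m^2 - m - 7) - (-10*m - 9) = -4*m^2 + 9*m + 2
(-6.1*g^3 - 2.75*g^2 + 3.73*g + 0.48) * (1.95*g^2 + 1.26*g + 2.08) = -11.895*g^5 - 13.0485*g^4 - 8.8795*g^3 - 0.0842000000000009*g^2 + 8.3632*g + 0.9984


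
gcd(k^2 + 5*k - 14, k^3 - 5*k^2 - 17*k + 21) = 1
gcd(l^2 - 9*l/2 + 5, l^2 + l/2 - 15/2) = l - 5/2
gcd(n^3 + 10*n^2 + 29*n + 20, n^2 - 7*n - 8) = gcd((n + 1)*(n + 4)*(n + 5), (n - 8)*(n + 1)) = n + 1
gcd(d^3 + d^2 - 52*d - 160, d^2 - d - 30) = d + 5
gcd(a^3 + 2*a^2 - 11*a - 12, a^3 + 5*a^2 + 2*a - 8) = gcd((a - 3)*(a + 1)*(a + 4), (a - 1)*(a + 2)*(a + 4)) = a + 4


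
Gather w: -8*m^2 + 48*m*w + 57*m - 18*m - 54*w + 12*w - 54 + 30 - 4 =-8*m^2 + 39*m + w*(48*m - 42) - 28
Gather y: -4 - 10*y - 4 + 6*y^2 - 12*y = 6*y^2 - 22*y - 8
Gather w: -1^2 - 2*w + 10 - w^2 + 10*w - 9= -w^2 + 8*w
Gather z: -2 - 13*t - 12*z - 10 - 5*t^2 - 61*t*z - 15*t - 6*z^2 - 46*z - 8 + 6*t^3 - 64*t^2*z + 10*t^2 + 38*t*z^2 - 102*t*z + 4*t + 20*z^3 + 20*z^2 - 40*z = 6*t^3 + 5*t^2 - 24*t + 20*z^3 + z^2*(38*t + 14) + z*(-64*t^2 - 163*t - 98) - 20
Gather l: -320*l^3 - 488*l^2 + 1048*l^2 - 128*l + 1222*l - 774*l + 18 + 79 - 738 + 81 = -320*l^3 + 560*l^2 + 320*l - 560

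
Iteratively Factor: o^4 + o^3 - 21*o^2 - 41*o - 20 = (o - 5)*(o^3 + 6*o^2 + 9*o + 4) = (o - 5)*(o + 1)*(o^2 + 5*o + 4) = (o - 5)*(o + 1)^2*(o + 4)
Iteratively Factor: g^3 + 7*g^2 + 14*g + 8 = (g + 2)*(g^2 + 5*g + 4) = (g + 1)*(g + 2)*(g + 4)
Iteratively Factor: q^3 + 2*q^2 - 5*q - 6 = (q - 2)*(q^2 + 4*q + 3) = (q - 2)*(q + 3)*(q + 1)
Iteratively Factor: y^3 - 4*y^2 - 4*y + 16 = (y - 2)*(y^2 - 2*y - 8) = (y - 4)*(y - 2)*(y + 2)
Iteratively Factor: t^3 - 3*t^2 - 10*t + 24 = (t - 4)*(t^2 + t - 6) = (t - 4)*(t + 3)*(t - 2)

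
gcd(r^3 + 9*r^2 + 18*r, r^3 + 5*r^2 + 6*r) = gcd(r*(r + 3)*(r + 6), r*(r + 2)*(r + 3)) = r^2 + 3*r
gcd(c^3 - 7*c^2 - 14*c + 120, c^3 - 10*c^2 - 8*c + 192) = c^2 - 2*c - 24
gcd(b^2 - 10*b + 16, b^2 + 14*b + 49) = 1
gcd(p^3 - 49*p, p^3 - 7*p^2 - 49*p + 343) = p^2 - 49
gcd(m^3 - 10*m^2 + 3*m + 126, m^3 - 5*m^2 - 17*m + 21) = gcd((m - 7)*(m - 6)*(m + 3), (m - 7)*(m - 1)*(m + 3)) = m^2 - 4*m - 21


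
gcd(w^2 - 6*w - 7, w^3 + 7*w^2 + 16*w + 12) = 1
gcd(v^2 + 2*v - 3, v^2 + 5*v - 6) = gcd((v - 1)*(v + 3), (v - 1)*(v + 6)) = v - 1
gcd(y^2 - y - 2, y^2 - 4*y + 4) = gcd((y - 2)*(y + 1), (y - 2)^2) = y - 2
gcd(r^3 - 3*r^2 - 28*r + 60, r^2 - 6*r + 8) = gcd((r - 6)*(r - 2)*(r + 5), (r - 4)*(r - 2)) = r - 2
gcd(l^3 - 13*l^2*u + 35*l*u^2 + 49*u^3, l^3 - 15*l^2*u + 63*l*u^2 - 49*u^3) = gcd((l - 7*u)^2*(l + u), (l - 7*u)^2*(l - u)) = l^2 - 14*l*u + 49*u^2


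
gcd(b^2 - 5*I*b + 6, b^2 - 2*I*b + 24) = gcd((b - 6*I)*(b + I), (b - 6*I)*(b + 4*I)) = b - 6*I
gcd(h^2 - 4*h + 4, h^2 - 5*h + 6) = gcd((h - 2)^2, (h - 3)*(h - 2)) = h - 2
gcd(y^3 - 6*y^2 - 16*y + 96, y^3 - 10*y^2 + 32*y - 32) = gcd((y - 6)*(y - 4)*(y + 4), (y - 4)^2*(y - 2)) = y - 4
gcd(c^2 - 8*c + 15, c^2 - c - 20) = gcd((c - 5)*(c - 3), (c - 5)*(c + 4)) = c - 5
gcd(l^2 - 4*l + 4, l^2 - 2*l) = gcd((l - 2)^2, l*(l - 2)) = l - 2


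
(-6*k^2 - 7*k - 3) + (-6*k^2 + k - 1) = -12*k^2 - 6*k - 4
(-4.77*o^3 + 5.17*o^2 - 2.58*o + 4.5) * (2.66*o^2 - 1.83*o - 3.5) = -12.6882*o^5 + 22.4813*o^4 + 0.3711*o^3 - 1.4036*o^2 + 0.795000000000002*o - 15.75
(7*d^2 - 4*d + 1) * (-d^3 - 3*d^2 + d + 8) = -7*d^5 - 17*d^4 + 18*d^3 + 49*d^2 - 31*d + 8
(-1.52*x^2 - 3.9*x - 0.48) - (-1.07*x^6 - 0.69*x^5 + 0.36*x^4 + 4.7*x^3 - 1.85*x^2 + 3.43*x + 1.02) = 1.07*x^6 + 0.69*x^5 - 0.36*x^4 - 4.7*x^3 + 0.33*x^2 - 7.33*x - 1.5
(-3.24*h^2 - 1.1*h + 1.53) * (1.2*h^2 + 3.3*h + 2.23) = -3.888*h^4 - 12.012*h^3 - 9.0192*h^2 + 2.596*h + 3.4119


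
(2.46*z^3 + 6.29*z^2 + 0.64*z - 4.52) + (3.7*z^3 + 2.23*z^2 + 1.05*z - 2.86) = 6.16*z^3 + 8.52*z^2 + 1.69*z - 7.38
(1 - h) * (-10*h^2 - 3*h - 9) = 10*h^3 - 7*h^2 + 6*h - 9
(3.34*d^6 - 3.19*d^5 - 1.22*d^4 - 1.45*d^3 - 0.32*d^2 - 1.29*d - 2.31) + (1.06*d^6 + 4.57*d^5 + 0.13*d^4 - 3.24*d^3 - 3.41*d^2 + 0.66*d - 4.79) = 4.4*d^6 + 1.38*d^5 - 1.09*d^4 - 4.69*d^3 - 3.73*d^2 - 0.63*d - 7.1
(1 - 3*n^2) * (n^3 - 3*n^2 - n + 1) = -3*n^5 + 9*n^4 + 4*n^3 - 6*n^2 - n + 1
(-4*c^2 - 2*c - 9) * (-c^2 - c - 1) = 4*c^4 + 6*c^3 + 15*c^2 + 11*c + 9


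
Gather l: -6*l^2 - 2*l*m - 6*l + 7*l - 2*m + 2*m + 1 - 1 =-6*l^2 + l*(1 - 2*m)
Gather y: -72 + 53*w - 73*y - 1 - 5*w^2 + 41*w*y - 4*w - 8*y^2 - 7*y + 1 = -5*w^2 + 49*w - 8*y^2 + y*(41*w - 80) - 72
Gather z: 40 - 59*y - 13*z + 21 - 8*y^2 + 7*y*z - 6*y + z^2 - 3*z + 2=-8*y^2 - 65*y + z^2 + z*(7*y - 16) + 63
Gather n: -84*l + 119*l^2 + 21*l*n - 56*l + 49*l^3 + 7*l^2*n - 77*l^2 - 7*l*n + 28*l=49*l^3 + 42*l^2 - 112*l + n*(7*l^2 + 14*l)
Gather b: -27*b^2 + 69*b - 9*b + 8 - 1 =-27*b^2 + 60*b + 7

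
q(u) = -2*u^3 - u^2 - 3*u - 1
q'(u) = -6*u^2 - 2*u - 3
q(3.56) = -114.59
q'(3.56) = -86.16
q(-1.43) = 7.09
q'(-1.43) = -12.41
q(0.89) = -5.87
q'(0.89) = -9.53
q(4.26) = -186.55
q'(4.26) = -120.41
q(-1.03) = 3.21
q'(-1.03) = -7.31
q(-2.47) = 30.45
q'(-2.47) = -34.67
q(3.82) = -138.54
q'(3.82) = -98.19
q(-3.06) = 56.12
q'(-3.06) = -53.06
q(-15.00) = 6569.00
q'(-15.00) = -1323.00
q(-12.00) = 3347.00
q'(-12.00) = -843.00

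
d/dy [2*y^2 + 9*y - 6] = 4*y + 9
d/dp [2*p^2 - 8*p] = 4*p - 8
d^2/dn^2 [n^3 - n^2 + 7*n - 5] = 6*n - 2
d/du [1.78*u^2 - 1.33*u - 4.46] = 3.56*u - 1.33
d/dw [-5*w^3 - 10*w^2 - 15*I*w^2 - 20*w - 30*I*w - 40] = -15*w^2 - w*(20 + 30*I) - 20 - 30*I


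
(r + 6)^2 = r^2 + 12*r + 36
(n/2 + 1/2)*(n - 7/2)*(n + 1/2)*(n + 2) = n^4/2 - 35*n^2/8 - 45*n/8 - 7/4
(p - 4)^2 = p^2 - 8*p + 16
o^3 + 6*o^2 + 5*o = o*(o + 1)*(o + 5)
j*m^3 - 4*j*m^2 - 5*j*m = m*(m - 5)*(j*m + j)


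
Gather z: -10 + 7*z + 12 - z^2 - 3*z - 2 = -z^2 + 4*z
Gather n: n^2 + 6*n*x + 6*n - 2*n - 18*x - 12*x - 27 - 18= n^2 + n*(6*x + 4) - 30*x - 45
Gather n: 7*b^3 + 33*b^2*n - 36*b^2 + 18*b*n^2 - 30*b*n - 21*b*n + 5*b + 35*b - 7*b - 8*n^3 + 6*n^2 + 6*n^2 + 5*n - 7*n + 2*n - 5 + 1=7*b^3 - 36*b^2 + 33*b - 8*n^3 + n^2*(18*b + 12) + n*(33*b^2 - 51*b) - 4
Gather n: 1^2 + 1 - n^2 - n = -n^2 - n + 2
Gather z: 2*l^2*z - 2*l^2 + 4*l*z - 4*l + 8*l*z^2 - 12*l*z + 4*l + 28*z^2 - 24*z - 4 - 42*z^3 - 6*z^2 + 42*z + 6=-2*l^2 - 42*z^3 + z^2*(8*l + 22) + z*(2*l^2 - 8*l + 18) + 2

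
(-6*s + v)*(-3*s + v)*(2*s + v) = 36*s^3 - 7*s*v^2 + v^3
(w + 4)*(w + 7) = w^2 + 11*w + 28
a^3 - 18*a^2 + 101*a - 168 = (a - 8)*(a - 7)*(a - 3)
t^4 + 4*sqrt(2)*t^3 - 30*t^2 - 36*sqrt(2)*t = t*(t - 3*sqrt(2))*(t + sqrt(2))*(t + 6*sqrt(2))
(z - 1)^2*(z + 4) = z^3 + 2*z^2 - 7*z + 4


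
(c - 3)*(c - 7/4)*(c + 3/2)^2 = c^4 - 7*c^3/4 - 27*c^2/4 + 81*c/16 + 189/16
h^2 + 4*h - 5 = (h - 1)*(h + 5)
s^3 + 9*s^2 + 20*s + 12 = (s + 1)*(s + 2)*(s + 6)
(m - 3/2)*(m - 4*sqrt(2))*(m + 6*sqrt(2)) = m^3 - 3*m^2/2 + 2*sqrt(2)*m^2 - 48*m - 3*sqrt(2)*m + 72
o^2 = o^2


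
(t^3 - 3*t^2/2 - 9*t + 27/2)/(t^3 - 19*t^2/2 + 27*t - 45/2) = (t + 3)/(t - 5)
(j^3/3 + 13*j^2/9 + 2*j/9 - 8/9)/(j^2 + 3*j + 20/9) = (3*j^3 + 13*j^2 + 2*j - 8)/(9*j^2 + 27*j + 20)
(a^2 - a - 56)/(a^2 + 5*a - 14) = (a - 8)/(a - 2)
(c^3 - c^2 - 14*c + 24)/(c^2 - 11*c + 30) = (c^3 - c^2 - 14*c + 24)/(c^2 - 11*c + 30)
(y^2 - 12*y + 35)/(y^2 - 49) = (y - 5)/(y + 7)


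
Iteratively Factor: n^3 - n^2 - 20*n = (n)*(n^2 - n - 20) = n*(n + 4)*(n - 5)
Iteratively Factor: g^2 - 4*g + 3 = (g - 3)*(g - 1)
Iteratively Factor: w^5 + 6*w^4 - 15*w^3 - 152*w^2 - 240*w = (w + 4)*(w^4 + 2*w^3 - 23*w^2 - 60*w) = (w + 3)*(w + 4)*(w^3 - w^2 - 20*w) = w*(w + 3)*(w + 4)*(w^2 - w - 20) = w*(w + 3)*(w + 4)^2*(w - 5)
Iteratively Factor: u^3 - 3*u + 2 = (u + 2)*(u^2 - 2*u + 1) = (u - 1)*(u + 2)*(u - 1)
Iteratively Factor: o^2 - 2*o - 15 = (o - 5)*(o + 3)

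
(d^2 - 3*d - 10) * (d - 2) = d^3 - 5*d^2 - 4*d + 20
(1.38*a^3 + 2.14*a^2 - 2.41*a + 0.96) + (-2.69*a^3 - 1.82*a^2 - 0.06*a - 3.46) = -1.31*a^3 + 0.32*a^2 - 2.47*a - 2.5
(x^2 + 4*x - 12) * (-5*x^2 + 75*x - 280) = -5*x^4 + 55*x^3 + 80*x^2 - 2020*x + 3360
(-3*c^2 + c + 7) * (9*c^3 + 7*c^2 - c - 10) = -27*c^5 - 12*c^4 + 73*c^3 + 78*c^2 - 17*c - 70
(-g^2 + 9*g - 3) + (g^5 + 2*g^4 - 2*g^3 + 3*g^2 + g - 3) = g^5 + 2*g^4 - 2*g^3 + 2*g^2 + 10*g - 6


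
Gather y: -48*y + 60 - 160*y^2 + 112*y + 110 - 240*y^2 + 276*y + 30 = -400*y^2 + 340*y + 200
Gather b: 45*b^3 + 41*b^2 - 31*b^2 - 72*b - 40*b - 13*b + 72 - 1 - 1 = 45*b^3 + 10*b^2 - 125*b + 70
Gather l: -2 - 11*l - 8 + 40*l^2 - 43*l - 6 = 40*l^2 - 54*l - 16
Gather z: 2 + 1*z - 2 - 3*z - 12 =-2*z - 12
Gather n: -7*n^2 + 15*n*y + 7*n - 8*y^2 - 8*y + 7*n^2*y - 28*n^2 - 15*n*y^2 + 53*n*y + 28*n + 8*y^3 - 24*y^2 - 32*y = n^2*(7*y - 35) + n*(-15*y^2 + 68*y + 35) + 8*y^3 - 32*y^2 - 40*y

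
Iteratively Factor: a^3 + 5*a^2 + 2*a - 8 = (a - 1)*(a^2 + 6*a + 8) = (a - 1)*(a + 2)*(a + 4)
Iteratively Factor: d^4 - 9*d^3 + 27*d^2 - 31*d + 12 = (d - 3)*(d^3 - 6*d^2 + 9*d - 4) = (d - 3)*(d - 1)*(d^2 - 5*d + 4) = (d - 4)*(d - 3)*(d - 1)*(d - 1)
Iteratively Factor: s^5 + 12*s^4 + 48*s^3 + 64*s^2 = (s)*(s^4 + 12*s^3 + 48*s^2 + 64*s) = s*(s + 4)*(s^3 + 8*s^2 + 16*s) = s*(s + 4)^2*(s^2 + 4*s) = s*(s + 4)^3*(s)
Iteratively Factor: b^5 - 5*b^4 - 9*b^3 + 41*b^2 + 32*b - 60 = (b - 3)*(b^4 - 2*b^3 - 15*b^2 - 4*b + 20) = (b - 3)*(b - 1)*(b^3 - b^2 - 16*b - 20) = (b - 5)*(b - 3)*(b - 1)*(b^2 + 4*b + 4) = (b - 5)*(b - 3)*(b - 1)*(b + 2)*(b + 2)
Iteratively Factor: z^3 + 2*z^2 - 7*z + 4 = (z - 1)*(z^2 + 3*z - 4) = (z - 1)^2*(z + 4)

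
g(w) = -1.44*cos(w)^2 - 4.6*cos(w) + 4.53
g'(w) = 2.88*sin(w)*cos(w) + 4.6*sin(w)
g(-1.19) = 2.62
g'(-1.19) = -5.26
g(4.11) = 6.67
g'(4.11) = -2.45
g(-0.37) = -1.01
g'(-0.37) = -2.63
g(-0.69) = 0.13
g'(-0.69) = -4.34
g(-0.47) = -0.72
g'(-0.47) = -3.25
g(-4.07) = 6.77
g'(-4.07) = 2.30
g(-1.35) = 3.45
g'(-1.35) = -5.10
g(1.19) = 2.62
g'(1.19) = 5.26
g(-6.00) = -1.21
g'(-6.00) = 2.06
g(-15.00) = 7.19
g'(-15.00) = -1.57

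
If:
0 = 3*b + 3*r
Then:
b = -r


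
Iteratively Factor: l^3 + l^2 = (l)*(l^2 + l) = l*(l + 1)*(l)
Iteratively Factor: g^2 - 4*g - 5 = (g + 1)*(g - 5)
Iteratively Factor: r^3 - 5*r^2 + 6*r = (r - 3)*(r^2 - 2*r) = r*(r - 3)*(r - 2)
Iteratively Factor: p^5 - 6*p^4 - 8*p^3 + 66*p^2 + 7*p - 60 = (p - 4)*(p^4 - 2*p^3 - 16*p^2 + 2*p + 15) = (p - 4)*(p + 1)*(p^3 - 3*p^2 - 13*p + 15) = (p - 5)*(p - 4)*(p + 1)*(p^2 + 2*p - 3) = (p - 5)*(p - 4)*(p + 1)*(p + 3)*(p - 1)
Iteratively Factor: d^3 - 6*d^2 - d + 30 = (d + 2)*(d^2 - 8*d + 15) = (d - 3)*(d + 2)*(d - 5)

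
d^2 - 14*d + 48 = (d - 8)*(d - 6)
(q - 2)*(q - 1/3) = q^2 - 7*q/3 + 2/3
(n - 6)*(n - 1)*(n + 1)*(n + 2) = n^4 - 4*n^3 - 13*n^2 + 4*n + 12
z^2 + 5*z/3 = z*(z + 5/3)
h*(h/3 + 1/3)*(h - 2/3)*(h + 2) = h^4/3 + 7*h^3/9 - 4*h/9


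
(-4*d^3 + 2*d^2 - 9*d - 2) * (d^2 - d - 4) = -4*d^5 + 6*d^4 + 5*d^3 - d^2 + 38*d + 8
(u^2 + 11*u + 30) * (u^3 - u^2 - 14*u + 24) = u^5 + 10*u^4 + 5*u^3 - 160*u^2 - 156*u + 720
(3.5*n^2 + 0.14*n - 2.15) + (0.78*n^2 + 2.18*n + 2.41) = 4.28*n^2 + 2.32*n + 0.26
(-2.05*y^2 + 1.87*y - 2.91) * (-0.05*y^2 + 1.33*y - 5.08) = 0.1025*y^4 - 2.82*y^3 + 13.0466*y^2 - 13.3699*y + 14.7828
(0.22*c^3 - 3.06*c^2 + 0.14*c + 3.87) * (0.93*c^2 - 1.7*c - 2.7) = 0.2046*c^5 - 3.2198*c^4 + 4.7382*c^3 + 11.6231*c^2 - 6.957*c - 10.449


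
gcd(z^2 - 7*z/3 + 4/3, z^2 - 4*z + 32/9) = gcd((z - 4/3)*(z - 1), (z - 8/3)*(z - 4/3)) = z - 4/3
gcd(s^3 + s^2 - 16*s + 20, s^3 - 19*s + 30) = s^2 + 3*s - 10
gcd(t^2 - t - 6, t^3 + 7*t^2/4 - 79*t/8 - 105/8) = t - 3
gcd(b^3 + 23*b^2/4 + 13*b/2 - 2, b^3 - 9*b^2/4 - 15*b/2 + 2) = b^2 + 7*b/4 - 1/2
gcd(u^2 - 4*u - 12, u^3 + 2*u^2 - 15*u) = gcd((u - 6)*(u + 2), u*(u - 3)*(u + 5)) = 1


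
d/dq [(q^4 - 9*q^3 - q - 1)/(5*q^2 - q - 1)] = 2*q*(5*q^4 - 24*q^3 + 7*q^2 + 16*q + 5)/(25*q^4 - 10*q^3 - 9*q^2 + 2*q + 1)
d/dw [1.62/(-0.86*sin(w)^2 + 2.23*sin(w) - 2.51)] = (2.7864*sin(w) - 3.6126)*cos(w)/(0.86*sin(w)^2 - 2.23*sin(w) + 2.51)^2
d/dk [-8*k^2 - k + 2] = -16*k - 1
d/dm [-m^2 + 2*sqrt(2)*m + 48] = -2*m + 2*sqrt(2)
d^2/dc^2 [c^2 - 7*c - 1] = 2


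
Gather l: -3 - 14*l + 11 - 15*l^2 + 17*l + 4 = -15*l^2 + 3*l + 12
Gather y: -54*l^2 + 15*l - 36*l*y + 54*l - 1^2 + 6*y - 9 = -54*l^2 + 69*l + y*(6 - 36*l) - 10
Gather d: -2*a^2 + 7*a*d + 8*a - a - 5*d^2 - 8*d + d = -2*a^2 + 7*a - 5*d^2 + d*(7*a - 7)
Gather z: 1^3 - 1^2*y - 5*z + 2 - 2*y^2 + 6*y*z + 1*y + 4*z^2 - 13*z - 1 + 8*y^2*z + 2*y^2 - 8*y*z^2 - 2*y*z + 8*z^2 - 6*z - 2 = z^2*(12 - 8*y) + z*(8*y^2 + 4*y - 24)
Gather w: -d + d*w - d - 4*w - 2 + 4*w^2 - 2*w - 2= -2*d + 4*w^2 + w*(d - 6) - 4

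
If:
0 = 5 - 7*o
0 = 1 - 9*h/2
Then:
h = 2/9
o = 5/7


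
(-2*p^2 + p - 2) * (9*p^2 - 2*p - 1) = -18*p^4 + 13*p^3 - 18*p^2 + 3*p + 2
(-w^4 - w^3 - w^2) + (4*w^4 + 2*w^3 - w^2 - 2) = 3*w^4 + w^3 - 2*w^2 - 2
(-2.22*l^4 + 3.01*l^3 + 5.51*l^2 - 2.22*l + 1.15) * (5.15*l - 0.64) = -11.433*l^5 + 16.9223*l^4 + 26.4501*l^3 - 14.9594*l^2 + 7.3433*l - 0.736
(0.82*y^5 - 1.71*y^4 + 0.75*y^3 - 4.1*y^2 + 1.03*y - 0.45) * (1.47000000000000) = 1.2054*y^5 - 2.5137*y^4 + 1.1025*y^3 - 6.027*y^2 + 1.5141*y - 0.6615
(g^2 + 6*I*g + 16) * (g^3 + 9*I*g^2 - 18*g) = g^5 + 15*I*g^4 - 56*g^3 + 36*I*g^2 - 288*g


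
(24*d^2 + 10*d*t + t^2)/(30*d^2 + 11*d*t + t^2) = (4*d + t)/(5*d + t)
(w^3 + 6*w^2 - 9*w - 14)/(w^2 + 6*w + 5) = (w^2 + 5*w - 14)/(w + 5)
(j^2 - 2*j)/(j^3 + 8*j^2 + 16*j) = (j - 2)/(j^2 + 8*j + 16)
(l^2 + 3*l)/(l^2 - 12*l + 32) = l*(l + 3)/(l^2 - 12*l + 32)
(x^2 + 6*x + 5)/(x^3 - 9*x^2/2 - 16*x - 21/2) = 2*(x + 5)/(2*x^2 - 11*x - 21)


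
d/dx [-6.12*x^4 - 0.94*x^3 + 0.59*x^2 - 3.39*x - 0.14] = -24.48*x^3 - 2.82*x^2 + 1.18*x - 3.39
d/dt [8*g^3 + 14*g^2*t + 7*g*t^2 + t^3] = 14*g^2 + 14*g*t + 3*t^2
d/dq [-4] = 0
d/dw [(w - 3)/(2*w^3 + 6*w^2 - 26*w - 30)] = (-w - 3)/(w^4 + 12*w^3 + 46*w^2 + 60*w + 25)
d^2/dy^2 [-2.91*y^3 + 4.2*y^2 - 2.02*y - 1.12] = 8.4 - 17.46*y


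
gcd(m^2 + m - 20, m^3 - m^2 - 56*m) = 1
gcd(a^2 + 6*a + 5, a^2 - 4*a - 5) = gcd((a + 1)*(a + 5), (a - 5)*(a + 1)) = a + 1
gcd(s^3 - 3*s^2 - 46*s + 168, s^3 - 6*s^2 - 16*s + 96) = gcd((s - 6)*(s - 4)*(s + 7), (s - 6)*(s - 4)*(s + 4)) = s^2 - 10*s + 24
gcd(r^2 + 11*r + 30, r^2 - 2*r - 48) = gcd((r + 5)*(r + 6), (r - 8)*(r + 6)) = r + 6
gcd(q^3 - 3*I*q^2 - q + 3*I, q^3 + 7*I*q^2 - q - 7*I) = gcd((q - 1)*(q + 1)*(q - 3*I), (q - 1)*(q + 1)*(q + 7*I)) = q^2 - 1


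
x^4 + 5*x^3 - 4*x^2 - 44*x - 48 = (x - 3)*(x + 2)^2*(x + 4)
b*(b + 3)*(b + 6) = b^3 + 9*b^2 + 18*b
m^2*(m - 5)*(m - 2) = m^4 - 7*m^3 + 10*m^2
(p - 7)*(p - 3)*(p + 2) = p^3 - 8*p^2 + p + 42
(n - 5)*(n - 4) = n^2 - 9*n + 20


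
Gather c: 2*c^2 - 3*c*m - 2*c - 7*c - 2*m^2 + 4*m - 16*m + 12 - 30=2*c^2 + c*(-3*m - 9) - 2*m^2 - 12*m - 18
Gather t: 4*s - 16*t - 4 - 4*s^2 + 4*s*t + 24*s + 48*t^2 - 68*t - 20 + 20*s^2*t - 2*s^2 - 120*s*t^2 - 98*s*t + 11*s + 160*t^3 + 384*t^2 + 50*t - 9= -6*s^2 + 39*s + 160*t^3 + t^2*(432 - 120*s) + t*(20*s^2 - 94*s - 34) - 33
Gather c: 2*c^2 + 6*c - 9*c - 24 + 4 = 2*c^2 - 3*c - 20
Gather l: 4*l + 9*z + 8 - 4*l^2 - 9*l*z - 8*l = -4*l^2 + l*(-9*z - 4) + 9*z + 8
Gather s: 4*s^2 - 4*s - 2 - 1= 4*s^2 - 4*s - 3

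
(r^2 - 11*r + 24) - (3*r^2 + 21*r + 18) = -2*r^2 - 32*r + 6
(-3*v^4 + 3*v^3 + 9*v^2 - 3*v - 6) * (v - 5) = -3*v^5 + 18*v^4 - 6*v^3 - 48*v^2 + 9*v + 30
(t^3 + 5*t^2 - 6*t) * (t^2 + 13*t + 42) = t^5 + 18*t^4 + 101*t^3 + 132*t^2 - 252*t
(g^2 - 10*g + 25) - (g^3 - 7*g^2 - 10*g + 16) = -g^3 + 8*g^2 + 9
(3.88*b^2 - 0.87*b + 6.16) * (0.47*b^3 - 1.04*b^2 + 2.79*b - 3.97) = 1.8236*b^5 - 4.4441*b^4 + 14.6252*b^3 - 24.2373*b^2 + 20.6403*b - 24.4552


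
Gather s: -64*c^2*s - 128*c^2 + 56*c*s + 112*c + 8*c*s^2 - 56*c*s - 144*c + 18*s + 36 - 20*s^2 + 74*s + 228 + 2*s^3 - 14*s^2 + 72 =-128*c^2 - 32*c + 2*s^3 + s^2*(8*c - 34) + s*(92 - 64*c^2) + 336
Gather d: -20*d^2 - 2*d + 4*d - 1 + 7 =-20*d^2 + 2*d + 6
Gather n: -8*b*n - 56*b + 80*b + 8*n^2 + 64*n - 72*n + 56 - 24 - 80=24*b + 8*n^2 + n*(-8*b - 8) - 48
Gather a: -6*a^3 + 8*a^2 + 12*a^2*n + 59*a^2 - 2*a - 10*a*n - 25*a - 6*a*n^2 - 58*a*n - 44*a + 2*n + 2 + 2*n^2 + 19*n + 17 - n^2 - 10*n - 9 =-6*a^3 + a^2*(12*n + 67) + a*(-6*n^2 - 68*n - 71) + n^2 + 11*n + 10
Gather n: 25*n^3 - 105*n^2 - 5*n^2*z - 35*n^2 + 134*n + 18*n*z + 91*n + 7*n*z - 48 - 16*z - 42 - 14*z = 25*n^3 + n^2*(-5*z - 140) + n*(25*z + 225) - 30*z - 90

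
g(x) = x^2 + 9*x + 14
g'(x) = 2*x + 9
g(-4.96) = -6.04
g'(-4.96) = -0.92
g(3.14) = 52.12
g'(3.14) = 15.28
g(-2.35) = -1.63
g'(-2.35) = 4.30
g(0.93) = 23.23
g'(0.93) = 10.86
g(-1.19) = 4.71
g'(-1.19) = 6.62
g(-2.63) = -2.75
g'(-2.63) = 3.74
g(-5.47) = -5.31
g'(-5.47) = -1.94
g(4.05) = 66.85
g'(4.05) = 17.10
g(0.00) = 14.00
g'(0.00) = 9.00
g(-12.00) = 50.00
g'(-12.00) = -15.00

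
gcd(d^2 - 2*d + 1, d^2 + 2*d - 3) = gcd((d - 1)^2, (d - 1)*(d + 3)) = d - 1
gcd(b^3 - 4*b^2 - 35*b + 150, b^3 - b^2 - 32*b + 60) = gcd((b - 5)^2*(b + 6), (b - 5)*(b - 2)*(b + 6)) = b^2 + b - 30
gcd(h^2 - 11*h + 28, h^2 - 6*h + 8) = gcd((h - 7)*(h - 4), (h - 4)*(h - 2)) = h - 4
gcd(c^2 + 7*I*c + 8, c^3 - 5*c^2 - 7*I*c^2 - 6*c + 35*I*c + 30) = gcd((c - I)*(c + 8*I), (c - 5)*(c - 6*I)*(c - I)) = c - I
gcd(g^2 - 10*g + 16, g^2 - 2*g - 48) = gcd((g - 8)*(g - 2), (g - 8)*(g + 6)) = g - 8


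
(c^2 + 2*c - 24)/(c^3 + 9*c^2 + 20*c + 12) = (c - 4)/(c^2 + 3*c + 2)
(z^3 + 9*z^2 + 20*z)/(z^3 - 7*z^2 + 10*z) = (z^2 + 9*z + 20)/(z^2 - 7*z + 10)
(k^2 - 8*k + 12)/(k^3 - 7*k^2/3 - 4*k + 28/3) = 3*(k - 6)/(3*k^2 - k - 14)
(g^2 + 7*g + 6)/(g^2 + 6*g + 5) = (g + 6)/(g + 5)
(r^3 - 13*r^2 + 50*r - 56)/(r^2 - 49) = (r^2 - 6*r + 8)/(r + 7)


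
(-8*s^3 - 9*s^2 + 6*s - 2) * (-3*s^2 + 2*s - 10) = 24*s^5 + 11*s^4 + 44*s^3 + 108*s^2 - 64*s + 20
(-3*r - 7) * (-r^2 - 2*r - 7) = 3*r^3 + 13*r^2 + 35*r + 49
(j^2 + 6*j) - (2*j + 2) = j^2 + 4*j - 2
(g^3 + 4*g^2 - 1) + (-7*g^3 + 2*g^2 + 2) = -6*g^3 + 6*g^2 + 1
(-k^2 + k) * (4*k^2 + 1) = -4*k^4 + 4*k^3 - k^2 + k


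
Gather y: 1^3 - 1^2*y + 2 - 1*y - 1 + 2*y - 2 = 0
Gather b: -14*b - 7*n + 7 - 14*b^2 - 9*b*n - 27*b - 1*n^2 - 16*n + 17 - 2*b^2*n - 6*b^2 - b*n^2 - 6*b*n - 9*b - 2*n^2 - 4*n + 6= b^2*(-2*n - 20) + b*(-n^2 - 15*n - 50) - 3*n^2 - 27*n + 30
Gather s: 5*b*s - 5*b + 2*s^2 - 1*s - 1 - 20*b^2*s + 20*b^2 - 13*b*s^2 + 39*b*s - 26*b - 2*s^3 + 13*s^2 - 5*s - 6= 20*b^2 - 31*b - 2*s^3 + s^2*(15 - 13*b) + s*(-20*b^2 + 44*b - 6) - 7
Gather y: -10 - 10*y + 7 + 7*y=-3*y - 3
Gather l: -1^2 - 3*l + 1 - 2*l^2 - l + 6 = -2*l^2 - 4*l + 6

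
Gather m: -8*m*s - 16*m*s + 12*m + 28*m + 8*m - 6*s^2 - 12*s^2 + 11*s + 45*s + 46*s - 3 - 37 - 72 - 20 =m*(48 - 24*s) - 18*s^2 + 102*s - 132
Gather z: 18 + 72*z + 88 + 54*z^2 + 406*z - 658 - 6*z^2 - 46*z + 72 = 48*z^2 + 432*z - 480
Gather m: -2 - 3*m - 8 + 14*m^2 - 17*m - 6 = 14*m^2 - 20*m - 16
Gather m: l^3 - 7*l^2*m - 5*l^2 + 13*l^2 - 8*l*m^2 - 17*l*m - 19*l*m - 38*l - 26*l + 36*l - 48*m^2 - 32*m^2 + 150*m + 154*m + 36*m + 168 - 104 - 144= l^3 + 8*l^2 - 28*l + m^2*(-8*l - 80) + m*(-7*l^2 - 36*l + 340) - 80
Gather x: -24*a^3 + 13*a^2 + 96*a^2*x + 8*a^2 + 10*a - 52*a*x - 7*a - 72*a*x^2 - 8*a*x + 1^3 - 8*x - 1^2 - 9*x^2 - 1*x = -24*a^3 + 21*a^2 + 3*a + x^2*(-72*a - 9) + x*(96*a^2 - 60*a - 9)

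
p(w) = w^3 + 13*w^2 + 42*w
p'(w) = 3*w^2 + 26*w + 42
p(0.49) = 23.82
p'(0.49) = 55.46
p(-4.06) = -23.16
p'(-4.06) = -14.11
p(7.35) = 1408.06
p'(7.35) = 395.17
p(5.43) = 771.47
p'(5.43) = 271.63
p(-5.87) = -0.86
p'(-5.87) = -7.25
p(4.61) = 567.87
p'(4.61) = 225.62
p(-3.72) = -27.82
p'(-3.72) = -13.20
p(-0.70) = -23.37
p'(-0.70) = 25.27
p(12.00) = 4104.00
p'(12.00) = 786.00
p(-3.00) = -36.00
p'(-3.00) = -9.00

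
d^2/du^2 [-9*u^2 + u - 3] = -18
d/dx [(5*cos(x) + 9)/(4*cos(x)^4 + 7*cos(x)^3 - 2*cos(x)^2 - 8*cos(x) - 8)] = 16*(60*cos(x)^4 + 214*cos(x)^3 + 179*cos(x)^2 - 36*cos(x) - 32)*sin(x)/(16*sin(x)^4 - 24*sin(x)^2 - 11*cos(x) + 7*cos(3*x) - 24)^2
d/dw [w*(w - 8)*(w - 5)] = 3*w^2 - 26*w + 40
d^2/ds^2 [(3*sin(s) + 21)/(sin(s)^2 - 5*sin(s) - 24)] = 3*(sin(s)^5 + 33*sin(s)^4 + 37*sin(s)^3 + 685*sin(s)^2 - 198*sin(s) - 446)/(-sin(s)^2 + 5*sin(s) + 24)^3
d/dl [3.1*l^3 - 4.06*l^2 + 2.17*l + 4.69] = 9.3*l^2 - 8.12*l + 2.17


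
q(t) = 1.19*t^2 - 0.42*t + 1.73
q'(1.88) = 4.05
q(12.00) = 168.05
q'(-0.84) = -2.42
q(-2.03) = 7.49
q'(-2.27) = -5.82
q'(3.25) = 7.32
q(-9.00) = 101.90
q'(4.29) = 9.79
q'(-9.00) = -21.84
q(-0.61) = 2.43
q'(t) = 2.38*t - 0.42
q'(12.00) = 28.14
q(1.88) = 5.15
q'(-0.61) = -1.87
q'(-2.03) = -5.25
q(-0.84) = 2.92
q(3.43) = 14.29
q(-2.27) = 8.82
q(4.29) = 21.83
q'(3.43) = 7.74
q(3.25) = 12.93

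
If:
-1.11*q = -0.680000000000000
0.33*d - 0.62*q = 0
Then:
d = 1.15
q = 0.61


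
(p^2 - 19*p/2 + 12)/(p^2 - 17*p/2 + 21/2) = (p - 8)/(p - 7)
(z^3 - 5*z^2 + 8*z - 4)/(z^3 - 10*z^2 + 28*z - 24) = (z - 1)/(z - 6)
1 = 1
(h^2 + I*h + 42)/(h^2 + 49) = (h - 6*I)/(h - 7*I)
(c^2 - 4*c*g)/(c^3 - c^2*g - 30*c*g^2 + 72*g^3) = c/(c^2 + 3*c*g - 18*g^2)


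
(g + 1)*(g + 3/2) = g^2 + 5*g/2 + 3/2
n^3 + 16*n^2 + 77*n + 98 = (n + 2)*(n + 7)^2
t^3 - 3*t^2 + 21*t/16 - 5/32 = (t - 5/2)*(t - 1/4)^2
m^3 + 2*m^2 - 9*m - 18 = (m - 3)*(m + 2)*(m + 3)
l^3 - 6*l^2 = l^2*(l - 6)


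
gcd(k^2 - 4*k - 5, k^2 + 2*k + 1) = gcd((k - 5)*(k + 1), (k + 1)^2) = k + 1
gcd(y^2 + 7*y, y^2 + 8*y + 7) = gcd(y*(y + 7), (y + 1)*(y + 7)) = y + 7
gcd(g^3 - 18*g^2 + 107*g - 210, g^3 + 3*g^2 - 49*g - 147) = g - 7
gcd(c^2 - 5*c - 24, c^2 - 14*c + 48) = c - 8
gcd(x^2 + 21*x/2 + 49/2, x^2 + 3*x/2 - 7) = x + 7/2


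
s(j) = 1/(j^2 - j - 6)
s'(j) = (1 - 2*j)/(j^2 - j - 6)^2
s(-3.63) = 0.09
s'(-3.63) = 0.07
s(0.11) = -0.16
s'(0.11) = 0.02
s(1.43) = -0.19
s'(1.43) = -0.06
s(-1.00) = -0.25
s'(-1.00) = 0.19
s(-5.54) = 0.03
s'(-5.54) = 0.01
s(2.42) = -0.39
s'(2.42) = -0.58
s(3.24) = 0.80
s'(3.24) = -3.46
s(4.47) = 0.11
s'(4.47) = -0.09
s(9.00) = 0.02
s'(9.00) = 0.00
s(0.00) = -0.17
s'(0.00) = 0.03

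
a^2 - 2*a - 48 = (a - 8)*(a + 6)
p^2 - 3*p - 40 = (p - 8)*(p + 5)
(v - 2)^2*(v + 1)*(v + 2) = v^4 - v^3 - 6*v^2 + 4*v + 8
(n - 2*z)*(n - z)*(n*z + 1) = n^3*z - 3*n^2*z^2 + n^2 + 2*n*z^3 - 3*n*z + 2*z^2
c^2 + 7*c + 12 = (c + 3)*(c + 4)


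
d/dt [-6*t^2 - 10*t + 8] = -12*t - 10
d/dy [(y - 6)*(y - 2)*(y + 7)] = 3*y^2 - 2*y - 44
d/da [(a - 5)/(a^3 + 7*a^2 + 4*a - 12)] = (a^3 + 7*a^2 + 4*a - (a - 5)*(3*a^2 + 14*a + 4) - 12)/(a^3 + 7*a^2 + 4*a - 12)^2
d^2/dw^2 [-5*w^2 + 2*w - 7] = -10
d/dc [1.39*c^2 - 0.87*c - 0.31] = 2.78*c - 0.87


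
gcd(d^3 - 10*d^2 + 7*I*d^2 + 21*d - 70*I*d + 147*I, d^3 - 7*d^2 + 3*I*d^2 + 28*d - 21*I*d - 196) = d^2 + d*(-7 + 7*I) - 49*I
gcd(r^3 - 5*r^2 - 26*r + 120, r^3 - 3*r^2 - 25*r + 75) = r + 5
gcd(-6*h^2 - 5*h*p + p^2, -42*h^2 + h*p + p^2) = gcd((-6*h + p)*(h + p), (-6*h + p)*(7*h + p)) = -6*h + p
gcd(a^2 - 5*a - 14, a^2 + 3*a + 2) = a + 2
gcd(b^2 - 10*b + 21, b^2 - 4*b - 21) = b - 7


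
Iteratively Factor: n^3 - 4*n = (n - 2)*(n^2 + 2*n) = (n - 2)*(n + 2)*(n)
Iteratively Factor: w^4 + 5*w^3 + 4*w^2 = (w)*(w^3 + 5*w^2 + 4*w) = w*(w + 1)*(w^2 + 4*w) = w^2*(w + 1)*(w + 4)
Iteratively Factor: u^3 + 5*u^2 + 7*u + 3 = (u + 1)*(u^2 + 4*u + 3) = (u + 1)^2*(u + 3)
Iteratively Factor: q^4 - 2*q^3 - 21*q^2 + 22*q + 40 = (q - 5)*(q^3 + 3*q^2 - 6*q - 8) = (q - 5)*(q + 4)*(q^2 - q - 2) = (q - 5)*(q - 2)*(q + 4)*(q + 1)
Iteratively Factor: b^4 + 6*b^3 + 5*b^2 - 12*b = (b)*(b^3 + 6*b^2 + 5*b - 12) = b*(b + 4)*(b^2 + 2*b - 3) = b*(b - 1)*(b + 4)*(b + 3)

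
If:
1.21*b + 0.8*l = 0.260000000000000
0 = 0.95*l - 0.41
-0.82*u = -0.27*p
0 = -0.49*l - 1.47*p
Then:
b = -0.07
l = 0.43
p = -0.14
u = -0.05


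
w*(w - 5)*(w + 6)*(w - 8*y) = w^4 - 8*w^3*y + w^3 - 8*w^2*y - 30*w^2 + 240*w*y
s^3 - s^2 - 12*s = s*(s - 4)*(s + 3)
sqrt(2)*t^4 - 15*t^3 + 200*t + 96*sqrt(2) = (t - 6*sqrt(2))*(t - 4*sqrt(2))*(t + 2*sqrt(2))*(sqrt(2)*t + 1)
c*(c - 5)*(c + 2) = c^3 - 3*c^2 - 10*c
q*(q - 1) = q^2 - q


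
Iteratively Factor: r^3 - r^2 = (r)*(r^2 - r) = r*(r - 1)*(r)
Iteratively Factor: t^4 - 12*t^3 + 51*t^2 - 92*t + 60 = (t - 3)*(t^3 - 9*t^2 + 24*t - 20) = (t - 5)*(t - 3)*(t^2 - 4*t + 4) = (t - 5)*(t - 3)*(t - 2)*(t - 2)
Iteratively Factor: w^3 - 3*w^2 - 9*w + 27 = (w - 3)*(w^2 - 9) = (w - 3)*(w + 3)*(w - 3)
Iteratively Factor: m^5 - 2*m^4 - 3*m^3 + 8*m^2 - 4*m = (m - 1)*(m^4 - m^3 - 4*m^2 + 4*m) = m*(m - 1)*(m^3 - m^2 - 4*m + 4) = m*(m - 1)*(m + 2)*(m^2 - 3*m + 2) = m*(m - 2)*(m - 1)*(m + 2)*(m - 1)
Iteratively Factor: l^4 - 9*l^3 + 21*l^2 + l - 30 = (l + 1)*(l^3 - 10*l^2 + 31*l - 30) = (l - 2)*(l + 1)*(l^2 - 8*l + 15) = (l - 3)*(l - 2)*(l + 1)*(l - 5)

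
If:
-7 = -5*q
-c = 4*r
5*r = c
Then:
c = 0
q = 7/5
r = 0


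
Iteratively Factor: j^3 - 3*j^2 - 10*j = (j)*(j^2 - 3*j - 10) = j*(j + 2)*(j - 5)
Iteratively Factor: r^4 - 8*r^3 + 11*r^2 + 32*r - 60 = (r - 5)*(r^3 - 3*r^2 - 4*r + 12) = (r - 5)*(r - 2)*(r^2 - r - 6) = (r - 5)*(r - 2)*(r + 2)*(r - 3)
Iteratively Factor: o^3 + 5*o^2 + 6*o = (o + 2)*(o^2 + 3*o) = o*(o + 2)*(o + 3)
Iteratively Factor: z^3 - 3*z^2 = (z)*(z^2 - 3*z) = z*(z - 3)*(z)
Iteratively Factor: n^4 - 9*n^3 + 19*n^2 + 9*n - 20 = (n + 1)*(n^3 - 10*n^2 + 29*n - 20) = (n - 4)*(n + 1)*(n^2 - 6*n + 5) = (n - 4)*(n - 1)*(n + 1)*(n - 5)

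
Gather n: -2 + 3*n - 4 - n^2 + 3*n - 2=-n^2 + 6*n - 8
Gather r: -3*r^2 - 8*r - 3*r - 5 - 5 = -3*r^2 - 11*r - 10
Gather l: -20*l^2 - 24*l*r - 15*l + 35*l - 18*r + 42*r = -20*l^2 + l*(20 - 24*r) + 24*r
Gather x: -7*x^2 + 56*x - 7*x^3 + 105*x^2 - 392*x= -7*x^3 + 98*x^2 - 336*x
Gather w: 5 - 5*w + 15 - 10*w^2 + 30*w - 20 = -10*w^2 + 25*w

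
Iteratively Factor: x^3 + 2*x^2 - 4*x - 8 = (x - 2)*(x^2 + 4*x + 4) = (x - 2)*(x + 2)*(x + 2)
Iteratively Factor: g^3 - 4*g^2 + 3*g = (g - 3)*(g^2 - g) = (g - 3)*(g - 1)*(g)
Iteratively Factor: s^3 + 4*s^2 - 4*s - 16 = (s - 2)*(s^2 + 6*s + 8) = (s - 2)*(s + 2)*(s + 4)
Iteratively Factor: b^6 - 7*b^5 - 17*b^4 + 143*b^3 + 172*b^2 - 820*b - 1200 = (b - 5)*(b^5 - 2*b^4 - 27*b^3 + 8*b^2 + 212*b + 240) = (b - 5)*(b + 2)*(b^4 - 4*b^3 - 19*b^2 + 46*b + 120) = (b - 5)*(b - 4)*(b + 2)*(b^3 - 19*b - 30) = (b - 5)^2*(b - 4)*(b + 2)*(b^2 + 5*b + 6) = (b - 5)^2*(b - 4)*(b + 2)*(b + 3)*(b + 2)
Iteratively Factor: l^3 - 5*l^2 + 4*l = (l)*(l^2 - 5*l + 4) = l*(l - 1)*(l - 4)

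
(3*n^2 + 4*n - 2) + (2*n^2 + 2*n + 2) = 5*n^2 + 6*n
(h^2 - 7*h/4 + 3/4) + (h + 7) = h^2 - 3*h/4 + 31/4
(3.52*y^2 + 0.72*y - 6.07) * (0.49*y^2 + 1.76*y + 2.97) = 1.7248*y^4 + 6.548*y^3 + 8.7473*y^2 - 8.5448*y - 18.0279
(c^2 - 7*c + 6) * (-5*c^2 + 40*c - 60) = -5*c^4 + 75*c^3 - 370*c^2 + 660*c - 360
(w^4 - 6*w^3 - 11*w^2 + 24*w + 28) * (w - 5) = w^5 - 11*w^4 + 19*w^3 + 79*w^2 - 92*w - 140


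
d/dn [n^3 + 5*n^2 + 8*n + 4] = 3*n^2 + 10*n + 8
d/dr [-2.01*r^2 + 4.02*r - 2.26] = 4.02 - 4.02*r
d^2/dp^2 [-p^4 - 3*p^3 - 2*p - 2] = 6*p*(-2*p - 3)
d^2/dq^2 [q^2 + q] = 2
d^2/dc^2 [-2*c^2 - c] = -4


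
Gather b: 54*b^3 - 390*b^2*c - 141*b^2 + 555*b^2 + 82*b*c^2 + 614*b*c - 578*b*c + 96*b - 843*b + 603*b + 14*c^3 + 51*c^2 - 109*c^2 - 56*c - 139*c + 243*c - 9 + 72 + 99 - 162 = 54*b^3 + b^2*(414 - 390*c) + b*(82*c^2 + 36*c - 144) + 14*c^3 - 58*c^2 + 48*c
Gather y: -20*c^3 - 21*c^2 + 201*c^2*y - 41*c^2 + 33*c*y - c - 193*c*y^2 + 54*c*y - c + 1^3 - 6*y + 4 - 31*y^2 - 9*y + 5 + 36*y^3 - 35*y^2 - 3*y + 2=-20*c^3 - 62*c^2 - 2*c + 36*y^3 + y^2*(-193*c - 66) + y*(201*c^2 + 87*c - 18) + 12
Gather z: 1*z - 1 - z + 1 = 0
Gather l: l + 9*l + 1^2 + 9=10*l + 10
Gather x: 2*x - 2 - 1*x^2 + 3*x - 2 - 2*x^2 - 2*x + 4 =-3*x^2 + 3*x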